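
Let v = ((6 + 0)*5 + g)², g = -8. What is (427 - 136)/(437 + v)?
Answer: 97/307 ≈ 0.31596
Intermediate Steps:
v = 484 (v = ((6 + 0)*5 - 8)² = (6*5 - 8)² = (30 - 8)² = 22² = 484)
(427 - 136)/(437 + v) = (427 - 136)/(437 + 484) = 291/921 = 291*(1/921) = 97/307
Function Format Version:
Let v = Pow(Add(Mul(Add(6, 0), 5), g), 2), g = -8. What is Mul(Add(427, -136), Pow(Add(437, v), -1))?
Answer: Rational(97, 307) ≈ 0.31596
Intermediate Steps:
v = 484 (v = Pow(Add(Mul(Add(6, 0), 5), -8), 2) = Pow(Add(Mul(6, 5), -8), 2) = Pow(Add(30, -8), 2) = Pow(22, 2) = 484)
Mul(Add(427, -136), Pow(Add(437, v), -1)) = Mul(Add(427, -136), Pow(Add(437, 484), -1)) = Mul(291, Pow(921, -1)) = Mul(291, Rational(1, 921)) = Rational(97, 307)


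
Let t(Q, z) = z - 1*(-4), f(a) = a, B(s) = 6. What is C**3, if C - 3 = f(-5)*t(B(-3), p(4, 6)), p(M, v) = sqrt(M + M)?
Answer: -15113 - 10670*sqrt(2) ≈ -30203.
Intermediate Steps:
p(M, v) = sqrt(2)*sqrt(M) (p(M, v) = sqrt(2*M) = sqrt(2)*sqrt(M))
t(Q, z) = 4 + z (t(Q, z) = z + 4 = 4 + z)
C = -17 - 10*sqrt(2) (C = 3 - 5*(4 + sqrt(2)*sqrt(4)) = 3 - 5*(4 + sqrt(2)*2) = 3 - 5*(4 + 2*sqrt(2)) = 3 + (-20 - 10*sqrt(2)) = -17 - 10*sqrt(2) ≈ -31.142)
C**3 = (-17 - 10*sqrt(2))**3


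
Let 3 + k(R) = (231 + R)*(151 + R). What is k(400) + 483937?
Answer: 831615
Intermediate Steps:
k(R) = -3 + (151 + R)*(231 + R) (k(R) = -3 + (231 + R)*(151 + R) = -3 + (151 + R)*(231 + R))
k(400) + 483937 = (34878 + 400² + 382*400) + 483937 = (34878 + 160000 + 152800) + 483937 = 347678 + 483937 = 831615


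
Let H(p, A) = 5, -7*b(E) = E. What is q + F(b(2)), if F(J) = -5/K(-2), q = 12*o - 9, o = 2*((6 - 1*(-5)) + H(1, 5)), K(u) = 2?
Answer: 745/2 ≈ 372.50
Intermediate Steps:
b(E) = -E/7
o = 32 (o = 2*((6 - 1*(-5)) + 5) = 2*((6 + 5) + 5) = 2*(11 + 5) = 2*16 = 32)
q = 375 (q = 12*32 - 9 = 384 - 9 = 375)
F(J) = -5/2
q + F(b(2)) = 375 - 5/2 = 745/2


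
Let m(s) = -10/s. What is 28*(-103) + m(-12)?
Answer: -17299/6 ≈ -2883.2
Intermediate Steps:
28*(-103) + m(-12) = 28*(-103) - 10/(-12) = -2884 - 10*(-1/12) = -2884 + ⅚ = -17299/6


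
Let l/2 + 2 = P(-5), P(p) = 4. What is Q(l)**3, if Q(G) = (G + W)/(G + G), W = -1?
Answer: 27/512 ≈ 0.052734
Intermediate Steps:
l = 4 (l = -4 + 2*4 = -4 + 8 = 4)
Q(G) = (-1 + G)/(2*G) (Q(G) = (G - 1)/(G + G) = (-1 + G)/((2*G)) = (-1 + G)*(1/(2*G)) = (-1 + G)/(2*G))
Q(l)**3 = ((1/2)*(-1 + 4)/4)**3 = ((1/2)*(1/4)*3)**3 = (3/8)**3 = 27/512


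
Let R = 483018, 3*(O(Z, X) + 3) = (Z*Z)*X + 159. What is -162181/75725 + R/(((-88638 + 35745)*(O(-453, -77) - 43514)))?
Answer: -3036977473554019/1418016314090025 ≈ -2.1417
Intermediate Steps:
O(Z, X) = 50 + X*Z²/3 (O(Z, X) = -3 + ((Z*Z)*X + 159)/3 = -3 + (Z²*X + 159)/3 = -3 + (X*Z² + 159)/3 = -3 + (159 + X*Z²)/3 = -3 + (53 + X*Z²/3) = 50 + X*Z²/3)
-162181/75725 + R/(((-88638 + 35745)*(O(-453, -77) - 43514))) = -162181/75725 + 483018/(((-88638 + 35745)*((50 + (⅓)*(-77)*(-453)²) - 43514))) = -162181*1/75725 + 483018/((-52893*((50 + (⅓)*(-77)*205209) - 43514))) = -162181/75725 + 483018/((-52893*((50 - 5267031) - 43514))) = -162181/75725 + 483018/((-52893*(-5266981 - 43514))) = -162181/75725 + 483018/((-52893*(-5310495))) = -162181/75725 + 483018/280888012035 = -162181/75725 + 483018*(1/280888012035) = -162181/75725 + 161006/93629337345 = -3036977473554019/1418016314090025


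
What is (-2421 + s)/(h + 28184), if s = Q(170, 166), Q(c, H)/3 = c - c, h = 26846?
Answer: -2421/55030 ≈ -0.043994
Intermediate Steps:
Q(c, H) = 0 (Q(c, H) = 3*(c - c) = 3*0 = 0)
s = 0
(-2421 + s)/(h + 28184) = (-2421 + 0)/(26846 + 28184) = -2421/55030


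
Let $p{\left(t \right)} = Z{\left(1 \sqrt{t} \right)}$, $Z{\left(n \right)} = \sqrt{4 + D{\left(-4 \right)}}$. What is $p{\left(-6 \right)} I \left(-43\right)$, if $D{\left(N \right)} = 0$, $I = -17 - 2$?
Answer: $1634$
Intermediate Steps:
$I = -19$ ($I = -17 - 2 = -19$)
$Z{\left(n \right)} = 2$ ($Z{\left(n \right)} = \sqrt{4 + 0} = \sqrt{4} = 2$)
$p{\left(t \right)} = 2$
$p{\left(-6 \right)} I \left(-43\right) = 2 \left(-19\right) \left(-43\right) = \left(-38\right) \left(-43\right) = 1634$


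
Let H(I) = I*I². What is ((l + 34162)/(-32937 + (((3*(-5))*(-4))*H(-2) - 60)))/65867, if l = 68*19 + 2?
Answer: -35456/2205029559 ≈ -1.6080e-5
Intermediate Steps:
l = 1294 (l = 1292 + 2 = 1294)
H(I) = I³
((l + 34162)/(-32937 + (((3*(-5))*(-4))*H(-2) - 60)))/65867 = ((1294 + 34162)/(-32937 + (((3*(-5))*(-4))*(-2)³ - 60)))/65867 = (35456/(-32937 + (-15*(-4)*(-8) - 60)))*(1/65867) = (35456/(-32937 + (60*(-8) - 60)))*(1/65867) = (35456/(-32937 + (-480 - 60)))*(1/65867) = (35456/(-32937 - 540))*(1/65867) = (35456/(-33477))*(1/65867) = (35456*(-1/33477))*(1/65867) = -35456/33477*1/65867 = -35456/2205029559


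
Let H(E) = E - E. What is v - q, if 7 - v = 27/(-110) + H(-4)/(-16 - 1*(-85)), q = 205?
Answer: -21753/110 ≈ -197.75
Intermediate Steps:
H(E) = 0
v = 797/110 (v = 7 - (27/(-110) + 0/(-16 - 1*(-85))) = 7 - (27*(-1/110) + 0/(-16 + 85)) = 7 - (-27/110 + 0/69) = 7 - (-27/110 + 0*(1/69)) = 7 - (-27/110 + 0) = 7 - 1*(-27/110) = 7 + 27/110 = 797/110 ≈ 7.2455)
v - q = 797/110 - 1*205 = 797/110 - 205 = -21753/110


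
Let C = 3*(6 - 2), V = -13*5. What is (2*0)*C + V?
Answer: -65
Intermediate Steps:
V = -65
C = 12 (C = 3*4 = 12)
(2*0)*C + V = (2*0)*12 - 65 = 0*12 - 65 = 0 - 65 = -65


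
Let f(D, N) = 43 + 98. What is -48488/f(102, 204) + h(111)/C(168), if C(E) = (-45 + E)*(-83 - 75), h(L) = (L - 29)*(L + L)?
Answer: -3840986/11139 ≈ -344.82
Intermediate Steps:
f(D, N) = 141
h(L) = 2*L*(-29 + L) (h(L) = (-29 + L)*(2*L) = 2*L*(-29 + L))
C(E) = 7110 - 158*E (C(E) = (-45 + E)*(-158) = 7110 - 158*E)
-48488/f(102, 204) + h(111)/C(168) = -48488/141 + (2*111*(-29 + 111))/(7110 - 158*168) = -48488*1/141 + (2*111*82)/(7110 - 26544) = -48488/141 + 18204/(-19434) = -48488/141 + 18204*(-1/19434) = -48488/141 - 74/79 = -3840986/11139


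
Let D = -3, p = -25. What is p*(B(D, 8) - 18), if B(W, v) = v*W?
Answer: 1050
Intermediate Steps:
B(W, v) = W*v
p*(B(D, 8) - 18) = -25*(-3*8 - 18) = -25*(-24 - 18) = -25*(-42) = 1050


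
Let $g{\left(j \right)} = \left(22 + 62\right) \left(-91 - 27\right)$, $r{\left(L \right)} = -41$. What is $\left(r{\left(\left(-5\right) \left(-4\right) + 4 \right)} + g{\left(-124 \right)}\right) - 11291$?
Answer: $-21244$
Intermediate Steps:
$g{\left(j \right)} = -9912$ ($g{\left(j \right)} = 84 \left(-118\right) = -9912$)
$\left(r{\left(\left(-5\right) \left(-4\right) + 4 \right)} + g{\left(-124 \right)}\right) - 11291 = \left(-41 - 9912\right) - 11291 = -9953 - 11291 = -21244$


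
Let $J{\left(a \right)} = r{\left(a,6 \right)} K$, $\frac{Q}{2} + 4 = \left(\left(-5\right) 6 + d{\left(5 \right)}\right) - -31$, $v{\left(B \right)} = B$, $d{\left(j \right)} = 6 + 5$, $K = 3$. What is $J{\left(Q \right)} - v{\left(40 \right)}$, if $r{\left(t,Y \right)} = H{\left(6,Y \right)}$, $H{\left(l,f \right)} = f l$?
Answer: $68$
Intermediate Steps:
$d{\left(j \right)} = 11$
$Q = 16$ ($Q = -8 + 2 \left(\left(\left(-5\right) 6 + 11\right) - -31\right) = -8 + 2 \left(\left(-30 + 11\right) + 31\right) = -8 + 2 \left(-19 + 31\right) = -8 + 2 \cdot 12 = -8 + 24 = 16$)
$r{\left(t,Y \right)} = 6 Y$ ($r{\left(t,Y \right)} = Y 6 = 6 Y$)
$J{\left(a \right)} = 108$ ($J{\left(a \right)} = 6 \cdot 6 \cdot 3 = 36 \cdot 3 = 108$)
$J{\left(Q \right)} - v{\left(40 \right)} = 108 - 40 = 68$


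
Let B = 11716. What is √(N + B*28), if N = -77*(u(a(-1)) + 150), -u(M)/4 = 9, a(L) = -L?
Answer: √319270 ≈ 565.04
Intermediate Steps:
u(M) = -36 (u(M) = -4*9 = -36)
N = -8778 (N = -77*(-36 + 150) = -77*114 = -8778)
√(N + B*28) = √(-8778 + 11716*28) = √(-8778 + 328048) = √319270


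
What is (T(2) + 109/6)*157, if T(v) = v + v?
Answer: 20881/6 ≈ 3480.2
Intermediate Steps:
T(v) = 2*v
(T(2) + 109/6)*157 = (2*2 + 109/6)*157 = (4 + 109*(⅙))*157 = (4 + 109/6)*157 = (133/6)*157 = 20881/6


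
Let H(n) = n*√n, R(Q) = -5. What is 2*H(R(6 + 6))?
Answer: -10*I*√5 ≈ -22.361*I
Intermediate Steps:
H(n) = n^(3/2)
2*H(R(6 + 6)) = 2*(-5)^(3/2) = 2*(-5*I*√5) = -10*I*√5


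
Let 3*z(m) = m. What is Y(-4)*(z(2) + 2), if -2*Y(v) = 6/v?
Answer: 2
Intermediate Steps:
Y(v) = -3/v
z(m) = m/3
Y(-4)*(z(2) + 2) = (-3/(-4))*((1/3)*2 + 2) = (-3*(-1/4))*(2/3 + 2) = (3/4)*(8/3) = 2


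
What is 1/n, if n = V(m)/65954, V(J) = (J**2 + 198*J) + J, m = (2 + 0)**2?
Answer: 4711/58 ≈ 81.224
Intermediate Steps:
m = 4 (m = 2**2 = 4)
V(J) = J**2 + 199*J
n = 58/4711 (n = (4*(199 + 4))/65954 = (4*203)*(1/65954) = 812*(1/65954) = 58/4711 ≈ 0.012312)
1/n = 1/(58/4711) = 4711/58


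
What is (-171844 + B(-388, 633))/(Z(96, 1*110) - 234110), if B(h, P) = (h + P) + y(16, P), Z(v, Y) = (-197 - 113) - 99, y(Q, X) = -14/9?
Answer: 1544405/2110671 ≈ 0.73171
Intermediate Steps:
y(Q, X) = -14/9 (y(Q, X) = -14*⅑ = -14/9)
Z(v, Y) = -409 (Z(v, Y) = -310 - 99 = -409)
B(h, P) = -14/9 + P + h (B(h, P) = (h + P) - 14/9 = (P + h) - 14/9 = -14/9 + P + h)
(-171844 + B(-388, 633))/(Z(96, 1*110) - 234110) = (-171844 + (-14/9 + 633 - 388))/(-409 - 234110) = (-171844 + 2191/9)/(-234519) = -1544405/9*(-1/234519) = 1544405/2110671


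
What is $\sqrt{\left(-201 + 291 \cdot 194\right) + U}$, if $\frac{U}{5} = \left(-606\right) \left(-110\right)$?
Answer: $\sqrt{389553} \approx 624.14$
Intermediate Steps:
$U = 333300$ ($U = 5 \left(\left(-606\right) \left(-110\right)\right) = 5 \cdot 66660 = 333300$)
$\sqrt{\left(-201 + 291 \cdot 194\right) + U} = \sqrt{\left(-201 + 291 \cdot 194\right) + 333300} = \sqrt{\left(-201 + 56454\right) + 333300} = \sqrt{56253 + 333300} = \sqrt{389553}$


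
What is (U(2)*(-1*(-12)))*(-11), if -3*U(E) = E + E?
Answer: 176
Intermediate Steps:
U(E) = -2*E/3 (U(E) = -(E + E)/3 = -2*E/3)
(U(2)*(-1*(-12)))*(-11) = ((-⅔*2)*(-1*(-12)))*(-11) = -4/3*12*(-11) = -16*(-11) = 176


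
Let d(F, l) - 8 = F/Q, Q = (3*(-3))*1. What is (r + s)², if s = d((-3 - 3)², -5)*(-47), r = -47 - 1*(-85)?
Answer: 22500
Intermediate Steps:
Q = -9 (Q = -9*1 = -9)
r = 38 (r = -47 + 85 = 38)
d(F, l) = 8 - F/9 (d(F, l) = 8 + F/(-9) = 8 + F*(-⅑) = 8 - F/9)
s = -188 (s = (8 - (-3 - 3)²/9)*(-47) = (8 - ⅑*(-6)²)*(-47) = (8 - ⅑*36)*(-47) = (8 - 4)*(-47) = 4*(-47) = -188)
(r + s)² = (38 - 188)² = (-150)² = 22500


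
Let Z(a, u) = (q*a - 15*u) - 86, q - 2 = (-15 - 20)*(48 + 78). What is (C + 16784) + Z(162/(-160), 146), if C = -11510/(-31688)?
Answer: 1502919317/79220 ≈ 18971.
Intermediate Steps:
C = 5755/15844 (C = -11510*(-1/31688) = 5755/15844 ≈ 0.36323)
q = -4408 (q = 2 + (-15 - 20)*(48 + 78) = 2 - 35*126 = 2 - 4410 = -4408)
Z(a, u) = -86 - 4408*a - 15*u (Z(a, u) = (-4408*a - 15*u) - 86 = -86 - 4408*a - 15*u)
(C + 16784) + Z(162/(-160), 146) = (5755/15844 + 16784) + (-86 - 714096/(-160) - 15*146) = 265931451/15844 + (-86 - 714096*(-1)/160 - 2190) = 265931451/15844 + (-86 - 4408*(-81/80) - 2190) = 265931451/15844 + (-86 + 44631/10 - 2190) = 265931451/15844 + 21871/10 = 1502919317/79220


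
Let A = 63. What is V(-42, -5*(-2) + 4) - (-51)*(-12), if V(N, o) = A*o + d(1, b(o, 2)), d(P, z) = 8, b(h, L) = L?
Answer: 278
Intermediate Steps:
V(N, o) = 8 + 63*o (V(N, o) = 63*o + 8 = 8 + 63*o)
V(-42, -5*(-2) + 4) - (-51)*(-12) = (8 + 63*(-5*(-2) + 4)) - (-51)*(-12) = (8 + 63*(10 + 4)) - 1*612 = (8 + 63*14) - 612 = (8 + 882) - 612 = 890 - 612 = 278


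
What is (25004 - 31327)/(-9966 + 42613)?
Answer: -6323/32647 ≈ -0.19368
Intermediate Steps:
(25004 - 31327)/(-9966 + 42613) = -6323/32647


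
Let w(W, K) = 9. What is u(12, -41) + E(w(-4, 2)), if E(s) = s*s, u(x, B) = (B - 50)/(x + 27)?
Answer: 236/3 ≈ 78.667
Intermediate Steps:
u(x, B) = (-50 + B)/(27 + x)
E(s) = s**2
u(12, -41) + E(w(-4, 2)) = (-50 - 41)/(27 + 12) + 9**2 = -91/39 + 81 = (1/39)*(-91) + 81 = -7/3 + 81 = 236/3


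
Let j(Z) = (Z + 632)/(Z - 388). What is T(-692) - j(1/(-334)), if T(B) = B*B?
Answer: 62057633439/129593 ≈ 4.7887e+5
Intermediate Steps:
j(Z) = (632 + Z)/(-388 + Z)
T(B) = B²
T(-692) - j(1/(-334)) = (-692)² - (632 + 1/(-334))/(-388 + 1/(-334)) = 478864 - (632 - 1/334)/(-388 - 1/334) = 478864 - 211087/((-129593/334)*334) = 478864 - (-334)*211087/(129593*334) = 478864 - 1*(-211087/129593) = 478864 + 211087/129593 = 62057633439/129593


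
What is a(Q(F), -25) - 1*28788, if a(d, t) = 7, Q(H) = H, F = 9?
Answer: -28781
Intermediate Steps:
a(Q(F), -25) - 1*28788 = 7 - 1*28788 = 7 - 28788 = -28781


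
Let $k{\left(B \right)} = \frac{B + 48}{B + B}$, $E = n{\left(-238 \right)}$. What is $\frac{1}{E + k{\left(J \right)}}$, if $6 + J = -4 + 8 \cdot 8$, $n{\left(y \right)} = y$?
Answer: $- \frac{18}{4267} \approx -0.0042184$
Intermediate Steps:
$E = -238$
$J = 54$ ($J = -6 + \left(-4 + 8 \cdot 8\right) = -6 + \left(-4 + 64\right) = -6 + 60 = 54$)
$k{\left(B \right)} = \frac{48 + B}{2 B}$
$\frac{1}{E + k{\left(J \right)}} = \frac{1}{-238 + \frac{48 + 54}{2 \cdot 54}} = \frac{1}{-238 + \frac{1}{2} \cdot \frac{1}{54} \cdot 102} = \frac{1}{-238 + \frac{17}{18}} = \frac{1}{- \frac{4267}{18}} = - \frac{18}{4267}$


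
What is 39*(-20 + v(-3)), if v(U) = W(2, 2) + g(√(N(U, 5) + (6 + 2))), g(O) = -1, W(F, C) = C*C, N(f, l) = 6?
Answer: -663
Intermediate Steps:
W(F, C) = C²
v(U) = 3 (v(U) = 2² - 1 = 4 - 1 = 3)
39*(-20 + v(-3)) = 39*(-20 + 3) = 39*(-17) = -663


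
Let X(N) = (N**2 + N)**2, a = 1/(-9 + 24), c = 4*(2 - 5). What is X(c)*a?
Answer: 5808/5 ≈ 1161.6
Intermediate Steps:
c = -12 (c = 4*(-3) = -12)
a = 1/15 ≈ 0.066667
X(N) = (N + N**2)**2
X(c)*a = ((-12)**2*(1 - 12)**2)*(1/15) = (144*(-11)**2)*(1/15) = (144*121)*(1/15) = 17424*(1/15) = 5808/5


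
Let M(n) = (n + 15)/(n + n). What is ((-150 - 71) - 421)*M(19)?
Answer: -10914/19 ≈ -574.42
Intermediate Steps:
M(n) = (15 + n)/(2*n) (M(n) = (15 + n)/((2*n)) = (15 + n)*(1/(2*n)) = (15 + n)/(2*n))
((-150 - 71) - 421)*M(19) = ((-150 - 71) - 421)*((½)*(15 + 19)/19) = (-221 - 421)*((½)*(1/19)*34) = -642*17/19 = -10914/19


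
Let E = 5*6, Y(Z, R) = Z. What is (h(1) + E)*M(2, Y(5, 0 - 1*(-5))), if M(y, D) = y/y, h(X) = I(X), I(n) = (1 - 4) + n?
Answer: 28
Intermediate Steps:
I(n) = -3 + n
h(X) = -3 + X
M(y, D) = 1
E = 30
(h(1) + E)*M(2, Y(5, 0 - 1*(-5))) = ((-3 + 1) + 30)*1 = (-2 + 30)*1 = 28*1 = 28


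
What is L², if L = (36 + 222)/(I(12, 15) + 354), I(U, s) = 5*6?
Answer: 1849/4096 ≈ 0.45142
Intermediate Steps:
I(U, s) = 30
L = 43/64 (L = (36 + 222)/(30 + 354) = 258/384 = 258*(1/384) = 43/64 ≈ 0.67188)
L² = (43/64)² = 1849/4096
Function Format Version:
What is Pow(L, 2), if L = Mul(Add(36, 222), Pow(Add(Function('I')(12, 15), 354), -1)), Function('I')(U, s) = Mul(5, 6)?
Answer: Rational(1849, 4096) ≈ 0.45142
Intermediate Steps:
Function('I')(U, s) = 30
L = Rational(43, 64) (L = Mul(Add(36, 222), Pow(Add(30, 354), -1)) = Mul(258, Pow(384, -1)) = Mul(258, Rational(1, 384)) = Rational(43, 64) ≈ 0.67188)
Pow(L, 2) = Pow(Rational(43, 64), 2) = Rational(1849, 4096)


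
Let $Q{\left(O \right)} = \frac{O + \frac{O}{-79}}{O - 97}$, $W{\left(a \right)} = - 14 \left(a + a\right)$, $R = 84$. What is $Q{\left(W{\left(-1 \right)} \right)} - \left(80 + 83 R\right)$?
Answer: $- \frac{12814212}{1817} \approx -7052.4$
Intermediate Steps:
$W{\left(a \right)} = - 28 a$ ($W{\left(a \right)} = - 14 \cdot 2 a = - 28 a$)
$Q{\left(O \right)} = \frac{78 O}{79 \left(-97 + O\right)}$ ($Q{\left(O \right)} = \frac{O + O \left(- \frac{1}{79}\right)}{-97 + O} = \frac{O - \frac{O}{79}}{-97 + O} = \frac{\frac{78}{79} O}{-97 + O} = \frac{78 O}{79 \left(-97 + O\right)}$)
$Q{\left(W{\left(-1 \right)} \right)} - \left(80 + 83 R\right) = \frac{78 \left(\left(-28\right) \left(-1\right)\right)}{79 \left(-97 - -28\right)} - 7052 = \frac{78}{79} \cdot 28 \frac{1}{-97 + 28} - 7052 = \frac{78}{79} \cdot 28 \frac{1}{-69} - 7052 = \frac{78}{79} \cdot 28 \left(- \frac{1}{69}\right) - 7052 = - \frac{728}{1817} - 7052 = - \frac{12814212}{1817}$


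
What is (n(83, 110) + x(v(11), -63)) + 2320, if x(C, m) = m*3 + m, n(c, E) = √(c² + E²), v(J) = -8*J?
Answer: 2068 + √18989 ≈ 2205.8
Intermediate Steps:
n(c, E) = √(E² + c²)
x(C, m) = 4*m (x(C, m) = 3*m + m = 4*m)
(n(83, 110) + x(v(11), -63)) + 2320 = (√(110² + 83²) + 4*(-63)) + 2320 = (√(12100 + 6889) - 252) + 2320 = (√18989 - 252) + 2320 = (-252 + √18989) + 2320 = 2068 + √18989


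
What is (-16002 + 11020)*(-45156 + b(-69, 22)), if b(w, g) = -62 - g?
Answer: 225385680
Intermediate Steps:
(-16002 + 11020)*(-45156 + b(-69, 22)) = (-16002 + 11020)*(-45156 + (-62 - 1*22)) = -4982*(-45156 + (-62 - 22)) = -4982*(-45156 - 84) = -4982*(-45240) = 225385680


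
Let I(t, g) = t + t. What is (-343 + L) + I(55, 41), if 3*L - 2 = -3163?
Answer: -3860/3 ≈ -1286.7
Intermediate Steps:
L = -3161/3 (L = 2/3 + (1/3)*(-3163) = 2/3 - 3163/3 = -3161/3 ≈ -1053.7)
I(t, g) = 2*t
(-343 + L) + I(55, 41) = (-343 - 3161/3) + 2*55 = -4190/3 + 110 = -3860/3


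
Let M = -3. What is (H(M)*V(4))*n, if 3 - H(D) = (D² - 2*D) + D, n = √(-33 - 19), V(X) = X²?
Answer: -288*I*√13 ≈ -1038.4*I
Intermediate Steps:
n = 2*I*√13 (n = √(-52) = 2*I*√13 ≈ 7.2111*I)
H(D) = 3 + D - D² (H(D) = 3 - ((D² - 2*D) + D) = 3 - (D² - D) = 3 + (D - D²) = 3 + D - D²)
(H(M)*V(4))*n = ((3 - 3 - 1*(-3)²)*4²)*(2*I*√13) = ((3 - 3 - 1*9)*16)*(2*I*√13) = ((3 - 3 - 9)*16)*(2*I*√13) = (-9*16)*(2*I*√13) = -288*I*√13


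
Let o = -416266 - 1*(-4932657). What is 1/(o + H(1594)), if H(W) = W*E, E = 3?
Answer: 1/4521173 ≈ 2.2118e-7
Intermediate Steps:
o = 4516391 (o = -416266 + 4932657 = 4516391)
H(W) = 3*W (H(W) = W*3 = 3*W)
1/(o + H(1594)) = 1/(4516391 + 3*1594) = 1/(4516391 + 4782) = 1/4521173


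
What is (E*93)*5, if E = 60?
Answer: 27900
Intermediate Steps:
(E*93)*5 = (60*93)*5 = 5580*5 = 27900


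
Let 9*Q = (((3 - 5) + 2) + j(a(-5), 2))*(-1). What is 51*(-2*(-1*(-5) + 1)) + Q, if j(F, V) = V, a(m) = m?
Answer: -5510/9 ≈ -612.22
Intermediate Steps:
Q = -2/9 (Q = ((((3 - 5) + 2) + 2)*(-1))/9 = (((-2 + 2) + 2)*(-1))/9 = ((0 + 2)*(-1))/9 = (2*(-1))/9 = (⅑)*(-2) = -2/9 ≈ -0.22222)
51*(-2*(-1*(-5) + 1)) + Q = 51*(-2*(-1*(-5) + 1)) - 2/9 = 51*(-2*(5 + 1)) - 2/9 = 51*(-2*6) - 2/9 = 51*(-12) - 2/9 = -612 - 2/9 = -5510/9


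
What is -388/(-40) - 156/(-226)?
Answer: 11741/1130 ≈ 10.390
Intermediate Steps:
-388/(-40) - 156/(-226) = -388*(-1/40) - 156*(-1/226) = 97/10 + 78/113 = 11741/1130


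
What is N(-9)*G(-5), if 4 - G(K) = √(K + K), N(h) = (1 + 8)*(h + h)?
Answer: -648 + 162*I*√10 ≈ -648.0 + 512.29*I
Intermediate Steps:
N(h) = 18*h (N(h) = 9*(2*h) = 18*h)
G(K) = 4 - √2*√K (G(K) = 4 - √(K + K) = 4 - √(2*K) = 4 - √2*√K)
N(-9)*G(-5) = (18*(-9))*(4 - √2*√(-5)) = -162*(4 - √2*I*√5) = -162*(4 - I*√10) = -648 + 162*I*√10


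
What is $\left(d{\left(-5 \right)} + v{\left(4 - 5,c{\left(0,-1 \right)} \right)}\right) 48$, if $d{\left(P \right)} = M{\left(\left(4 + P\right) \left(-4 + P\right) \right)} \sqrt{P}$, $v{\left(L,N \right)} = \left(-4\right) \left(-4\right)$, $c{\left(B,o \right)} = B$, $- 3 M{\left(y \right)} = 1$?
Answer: $768 - 16 i \sqrt{5} \approx 768.0 - 35.777 i$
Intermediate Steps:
$M{\left(y \right)} = - \frac{1}{3}$ ($M{\left(y \right)} = \left(- \frac{1}{3}\right) 1 = - \frac{1}{3}$)
$v{\left(L,N \right)} = 16$
$d{\left(P \right)} = - \frac{\sqrt{P}}{3}$
$\left(d{\left(-5 \right)} + v{\left(4 - 5,c{\left(0,-1 \right)} \right)}\right) 48 = \left(- \frac{\sqrt{-5}}{3} + 16\right) 48 = \left(- \frac{i \sqrt{5}}{3} + 16\right) 48 = \left(16 - \frac{i \sqrt{5}}{3}\right) 48 = 768 - 16 i \sqrt{5}$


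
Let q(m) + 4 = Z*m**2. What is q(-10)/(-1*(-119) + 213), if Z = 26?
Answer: 649/83 ≈ 7.8193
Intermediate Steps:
q(m) = -4 + 26*m**2
q(-10)/(-1*(-119) + 213) = (-4 + 26*(-10)**2)/(-1*(-119) + 213) = (-4 + 26*100)/(119 + 213) = (-4 + 2600)/332 = 2596*(1/332) = 649/83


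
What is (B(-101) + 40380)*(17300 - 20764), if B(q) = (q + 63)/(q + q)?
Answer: -14127574136/101 ≈ -1.3988e+8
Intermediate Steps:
B(q) = (63 + q)/(2*q) (B(q) = (63 + q)/((2*q)) = (63 + q)*(1/(2*q)) = (63 + q)/(2*q))
(B(-101) + 40380)*(17300 - 20764) = ((½)*(63 - 101)/(-101) + 40380)*(17300 - 20764) = ((½)*(-1/101)*(-38) + 40380)*(-3464) = (19/101 + 40380)*(-3464) = (4078399/101)*(-3464) = -14127574136/101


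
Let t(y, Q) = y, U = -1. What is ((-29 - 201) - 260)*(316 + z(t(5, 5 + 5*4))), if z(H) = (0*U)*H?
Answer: -154840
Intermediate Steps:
z(H) = 0 (z(H) = (0*(-1))*H = 0*H = 0)
((-29 - 201) - 260)*(316 + z(t(5, 5 + 5*4))) = ((-29 - 201) - 260)*(316 + 0) = (-230 - 260)*316 = -490*316 = -154840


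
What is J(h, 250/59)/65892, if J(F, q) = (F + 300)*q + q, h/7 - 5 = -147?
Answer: -28875/647938 ≈ -0.044564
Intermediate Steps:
h = -994 (h = 35 + 7*(-147) = 35 - 1029 = -994)
J(F, q) = q + q*(300 + F) (J(F, q) = (300 + F)*q + q = q*(300 + F) + q = q + q*(300 + F))
J(h, 250/59)/65892 = ((250/59)*(301 - 994))/65892 = ((250*(1/59))*(-693))*(1/65892) = ((250/59)*(-693))*(1/65892) = -173250/59*1/65892 = -28875/647938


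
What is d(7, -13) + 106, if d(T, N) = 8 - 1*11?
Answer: 103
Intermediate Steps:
d(T, N) = -3 (d(T, N) = 8 - 11 = -3)
d(7, -13) + 106 = -3 + 106 = 103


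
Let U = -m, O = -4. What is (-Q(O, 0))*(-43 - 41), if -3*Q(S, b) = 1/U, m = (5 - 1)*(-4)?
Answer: -7/4 ≈ -1.7500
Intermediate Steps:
m = -16 (m = 4*(-4) = -16)
U = 16 (U = -1*(-16) = 16)
Q(S, b) = -1/48 (Q(S, b) = -⅓/16 = -⅓*1/16 = -1/48)
(-Q(O, 0))*(-43 - 41) = (-1*(-1/48))*(-43 - 41) = (1/48)*(-84) = -7/4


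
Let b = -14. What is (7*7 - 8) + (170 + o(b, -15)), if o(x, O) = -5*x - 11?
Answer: 270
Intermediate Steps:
o(x, O) = -11 - 5*x
(7*7 - 8) + (170 + o(b, -15)) = (7*7 - 8) + (170 + (-11 - 5*(-14))) = (49 - 8) + (170 + (-11 + 70)) = 41 + (170 + 59) = 41 + 229 = 270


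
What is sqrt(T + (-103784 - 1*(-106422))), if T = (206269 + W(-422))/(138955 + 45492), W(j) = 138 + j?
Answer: sqrt(89784588859437)/184447 ≈ 51.372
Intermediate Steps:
T = 205985/184447 (T = (206269 + (138 - 422))/(138955 + 45492) = (206269 - 284)/184447 = 205985*(1/184447) = 205985/184447 ≈ 1.1168)
sqrt(T + (-103784 - 1*(-106422))) = sqrt(205985/184447 + (-103784 - 1*(-106422))) = sqrt(205985/184447 + (-103784 + 106422)) = sqrt(205985/184447 + 2638) = sqrt(486777171/184447) = sqrt(89784588859437)/184447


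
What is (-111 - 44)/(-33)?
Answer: 155/33 ≈ 4.6970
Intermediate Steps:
(-111 - 44)/(-33) = -155*(-1/33) = 155/33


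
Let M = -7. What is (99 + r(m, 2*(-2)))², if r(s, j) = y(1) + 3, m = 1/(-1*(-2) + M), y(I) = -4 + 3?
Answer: 10201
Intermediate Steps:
y(I) = -1
m = -⅕ (m = 1/(-1*(-2) - 7) = 1/(2 - 7) = 1/(-5) = -⅕ ≈ -0.20000)
r(s, j) = 2 (r(s, j) = -1 + 3 = 2)
(99 + r(m, 2*(-2)))² = (99 + 2)² = 101² = 10201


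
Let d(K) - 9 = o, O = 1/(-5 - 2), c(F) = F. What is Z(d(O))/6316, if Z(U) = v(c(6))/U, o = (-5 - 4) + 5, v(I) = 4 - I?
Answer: -1/15790 ≈ -6.3331e-5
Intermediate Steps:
O = -1/7 (O = 1/(-7) = -1/7 ≈ -0.14286)
o = -4 (o = -9 + 5 = -4)
d(K) = 5 (d(K) = 9 - 4 = 5)
Z(U) = -2/U (Z(U) = (4 - 1*6)/U = (4 - 6)/U = -2/U)
Z(d(O))/6316 = -2/5/6316 = -2*1/5*(1/6316) = -2/5*1/6316 = -1/15790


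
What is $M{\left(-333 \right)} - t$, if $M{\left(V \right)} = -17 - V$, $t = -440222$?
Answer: $440538$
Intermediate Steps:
$M{\left(-333 \right)} - t = \left(-17 - -333\right) - -440222 = \left(-17 + 333\right) + 440222 = 316 + 440222 = 440538$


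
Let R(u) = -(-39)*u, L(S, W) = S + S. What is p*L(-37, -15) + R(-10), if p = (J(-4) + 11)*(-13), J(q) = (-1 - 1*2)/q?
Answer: 21827/2 ≈ 10914.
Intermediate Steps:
L(S, W) = 2*S
J(q) = -3/q (J(q) = (-1 - 2)/q = -3/q)
p = -611/4 (p = (-3/(-4) + 11)*(-13) = (-3*(-¼) + 11)*(-13) = (¾ + 11)*(-13) = (47/4)*(-13) = -611/4 ≈ -152.75)
R(u) = 39*u
p*L(-37, -15) + R(-10) = -611*(-37)/2 + 39*(-10) = -611/4*(-74) - 390 = 22607/2 - 390 = 21827/2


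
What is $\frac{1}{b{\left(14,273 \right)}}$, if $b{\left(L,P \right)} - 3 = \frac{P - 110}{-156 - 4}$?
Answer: $\frac{160}{317} \approx 0.50473$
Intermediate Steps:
$b{\left(L,P \right)} = \frac{59}{16} - \frac{P}{160}$ ($b{\left(L,P \right)} = 3 + \frac{P - 110}{-156 - 4} = 3 + \frac{-110 + P}{-160} = 3 + \left(-110 + P\right) \left(- \frac{1}{160}\right) = 3 - \left(- \frac{11}{16} + \frac{P}{160}\right) = \frac{59}{16} - \frac{P}{160}$)
$\frac{1}{b{\left(14,273 \right)}} = \frac{1}{\frac{59}{16} - \frac{273}{160}} = \frac{1}{\frac{317}{160}} = \frac{160}{317}$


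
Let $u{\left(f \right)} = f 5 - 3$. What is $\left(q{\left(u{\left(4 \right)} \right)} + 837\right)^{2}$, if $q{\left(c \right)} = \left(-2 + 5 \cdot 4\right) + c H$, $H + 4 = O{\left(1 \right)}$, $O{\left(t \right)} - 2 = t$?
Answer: $702244$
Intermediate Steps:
$O{\left(t \right)} = 2 + t$
$H = -1$ ($H = -4 + \left(2 + 1\right) = -4 + 3 = -1$)
$u{\left(f \right)} = -3 + 5 f$ ($u{\left(f \right)} = 5 f - 3 = -3 + 5 f$)
$q{\left(c \right)} = 18 - c$ ($q{\left(c \right)} = \left(-2 + 5 \cdot 4\right) + c \left(-1\right) = \left(-2 + 20\right) - c = 18 - c$)
$\left(q{\left(u{\left(4 \right)} \right)} + 837\right)^{2} = \left(\left(18 - \left(-3 + 5 \cdot 4\right)\right) + 837\right)^{2} = \left(\left(18 - \left(-3 + 20\right)\right) + 837\right)^{2} = \left(\left(18 - 17\right) + 837\right)^{2} = \left(1 + 837\right)^{2} = 838^{2} = 702244$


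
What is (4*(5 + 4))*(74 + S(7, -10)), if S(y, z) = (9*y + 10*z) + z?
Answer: 972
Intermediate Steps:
S(y, z) = 9*y + 11*z
(4*(5 + 4))*(74 + S(7, -10)) = (4*(5 + 4))*(74 + (9*7 + 11*(-10))) = (4*9)*(74 + (63 - 110)) = 36*(74 - 47) = 36*27 = 972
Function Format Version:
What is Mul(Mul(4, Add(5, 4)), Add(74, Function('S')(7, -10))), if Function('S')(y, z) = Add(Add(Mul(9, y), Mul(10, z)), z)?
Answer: 972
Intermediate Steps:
Function('S')(y, z) = Add(Mul(9, y), Mul(11, z))
Mul(Mul(4, Add(5, 4)), Add(74, Function('S')(7, -10))) = Mul(Mul(4, Add(5, 4)), Add(74, Add(Mul(9, 7), Mul(11, -10)))) = Mul(Mul(4, 9), Add(74, Add(63, -110))) = Mul(36, Add(74, -47)) = Mul(36, 27) = 972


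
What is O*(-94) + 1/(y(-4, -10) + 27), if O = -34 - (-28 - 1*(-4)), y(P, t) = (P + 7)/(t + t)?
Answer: 504800/537 ≈ 940.04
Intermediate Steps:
y(P, t) = (7 + P)/(2*t) (y(P, t) = (7 + P)/((2*t)) = (7 + P)*(1/(2*t)) = (7 + P)/(2*t))
O = -10 (O = -34 - (-28 + 4) = -34 - 1*(-24) = -34 + 24 = -10)
O*(-94) + 1/(y(-4, -10) + 27) = -10*(-94) + 1/((½)*(7 - 4)/(-10) + 27) = 940 + 1/((½)*(-⅒)*3 + 27) = 940 + 1/(-3/20 + 27) = 940 + 1/(537/20) = 940 + 20/537 = 504800/537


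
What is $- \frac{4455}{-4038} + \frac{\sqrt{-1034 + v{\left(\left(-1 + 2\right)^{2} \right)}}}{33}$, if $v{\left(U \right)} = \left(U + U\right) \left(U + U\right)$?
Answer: $\frac{1485}{1346} + \frac{i \sqrt{1030}}{33} \approx 1.1033 + 0.97253 i$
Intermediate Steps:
$v{\left(U \right)} = 4 U^{2}$ ($v{\left(U \right)} = 2 U 2 U = 4 U^{2}$)
$- \frac{4455}{-4038} + \frac{\sqrt{-1034 + v{\left(\left(-1 + 2\right)^{2} \right)}}}{33} = - \frac{4455}{-4038} + \frac{\sqrt{-1034 + 4 \left(\left(-1 + 2\right)^{2}\right)^{2}}}{33} = \left(-4455\right) \left(- \frac{1}{4038}\right) + \sqrt{-1034 + 4 \left(1^{2}\right)^{2}} \cdot \frac{1}{33} = \frac{1485}{1346} + \sqrt{-1034 + 4 \cdot 1^{2}} \cdot \frac{1}{33} = \frac{1485}{1346} + \sqrt{-1034 + 4 \cdot 1} \cdot \frac{1}{33} = \frac{1485}{1346} + \sqrt{-1034 + 4} \cdot \frac{1}{33} = \frac{1485}{1346} + \sqrt{-1030} \cdot \frac{1}{33} = \frac{1485}{1346} + i \sqrt{1030} \cdot \frac{1}{33} = \frac{1485}{1346} + \frac{i \sqrt{1030}}{33}$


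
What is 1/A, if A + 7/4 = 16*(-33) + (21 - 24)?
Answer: -4/2131 ≈ -0.0018771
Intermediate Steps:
A = -2131/4 (A = -7/4 + (16*(-33) + (21 - 24)) = -7/4 + (-528 - 3) = -7/4 - 531 = -2131/4 ≈ -532.75)
1/A = 1/(-2131/4) = -4/2131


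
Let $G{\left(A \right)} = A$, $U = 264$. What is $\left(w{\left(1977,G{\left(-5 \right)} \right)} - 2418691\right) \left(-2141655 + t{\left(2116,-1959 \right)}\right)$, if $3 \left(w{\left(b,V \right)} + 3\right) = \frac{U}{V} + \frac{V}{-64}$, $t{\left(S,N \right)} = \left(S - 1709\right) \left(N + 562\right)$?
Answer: $\frac{3146531685088987}{480} \approx 6.5553 \cdot 10^{12}$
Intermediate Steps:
$t{\left(S,N \right)} = \left(-1709 + S\right) \left(562 + N\right)$
$w{\left(b,V \right)} = -3 + \frac{88}{V} - \frac{V}{192}$ ($w{\left(b,V \right)} = -3 + \frac{\frac{264}{V} + \frac{V}{-64}}{3} = -3 + \frac{\frac{264}{V} + V \left(- \frac{1}{64}\right)}{3} = -3 + \frac{\frac{264}{V} - \frac{V}{64}}{3} = -3 - \left(- \frac{88}{V} + \frac{V}{192}\right) = -3 + \frac{88}{V} - \frac{V}{192}$)
$\left(w{\left(1977,G{\left(-5 \right)} \right)} - 2418691\right) \left(-2141655 + t{\left(2116,-1959 \right)}\right) = \left(\left(-3 + \frac{88}{-5} - - \frac{5}{192}\right) - 2418691\right) \left(-2141655 - 568579\right) = \left(\left(-3 + 88 \left(- \frac{1}{5}\right) + \frac{5}{192}\right) - 2418691\right) \left(-2141655 + \left(-960458 + 3347931 + 1189192 - 4145244\right)\right) = \left(\left(-3 - \frac{88}{5} + \frac{5}{192}\right) - 2418691\right) \left(-2141655 - 568579\right) = \left(- \frac{19751}{960} - 2418691\right) \left(-2710234\right) = \left(- \frac{2321963111}{960}\right) \left(-2710234\right) = \frac{3146531685088987}{480}$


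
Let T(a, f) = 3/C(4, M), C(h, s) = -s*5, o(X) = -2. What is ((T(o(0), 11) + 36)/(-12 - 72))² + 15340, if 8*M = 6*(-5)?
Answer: 4228138576/275625 ≈ 15340.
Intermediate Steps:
M = -15/4 (M = (6*(-5))/8 = (⅛)*(-30) = -15/4 ≈ -3.7500)
C(h, s) = -5*s
T(a, f) = 4/25 (T(a, f) = 3/((-5*(-15/4))) = 3/(75/4) = 3*(4/75) = 4/25)
((T(o(0), 11) + 36)/(-12 - 72))² + 15340 = ((4/25 + 36)/(-12 - 72))² + 15340 = ((904/25)/(-84))² + 15340 = ((904/25)*(-1/84))² + 15340 = (-226/525)² + 15340 = 51076/275625 + 15340 = 4228138576/275625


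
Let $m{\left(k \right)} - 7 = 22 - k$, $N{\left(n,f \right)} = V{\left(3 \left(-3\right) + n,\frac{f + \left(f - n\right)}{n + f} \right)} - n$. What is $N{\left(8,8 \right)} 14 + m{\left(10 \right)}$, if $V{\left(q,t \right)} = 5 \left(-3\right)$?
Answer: $-303$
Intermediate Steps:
$V{\left(q,t \right)} = -15$
$N{\left(n,f \right)} = -15 - n$
$m{\left(k \right)} = 29 - k$ ($m{\left(k \right)} = 7 - \left(-22 + k\right) = 29 - k$)
$N{\left(8,8 \right)} 14 + m{\left(10 \right)} = \left(-15 - 8\right) 14 + \left(29 - 10\right) = \left(-23\right) 14 + 19 = -322 + 19 = -303$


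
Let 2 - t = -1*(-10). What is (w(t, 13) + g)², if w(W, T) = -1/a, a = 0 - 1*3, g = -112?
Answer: 112225/9 ≈ 12469.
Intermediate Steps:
a = -3 (a = 0 - 3 = -3)
t = -8 (t = 2 - (-1)*(-10) = 2 - 1*10 = 2 - 10 = -8)
w(W, T) = ⅓ (w(W, T) = -1/(-3) = -1*(-⅓) = ⅓)
(w(t, 13) + g)² = (⅓ - 112)² = (-335/3)² = 112225/9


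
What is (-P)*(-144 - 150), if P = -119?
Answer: -34986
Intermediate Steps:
(-P)*(-144 - 150) = (-1*(-119))*(-144 - 150) = 119*(-294) = -34986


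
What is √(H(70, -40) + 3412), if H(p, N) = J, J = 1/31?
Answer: 19*√9083/31 ≈ 58.413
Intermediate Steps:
J = 1/31 ≈ 0.032258
H(p, N) = 1/31
√(H(70, -40) + 3412) = √(1/31 + 3412) = √(105773/31) = 19*√9083/31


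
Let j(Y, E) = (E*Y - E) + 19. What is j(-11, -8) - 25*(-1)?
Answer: 140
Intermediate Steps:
j(Y, E) = 19 - E + E*Y (j(Y, E) = (-E + E*Y) + 19 = 19 - E + E*Y)
j(-11, -8) - 25*(-1) = (19 - 1*(-8) - 8*(-11)) - 25*(-1) = (19 + 8 + 88) - 1*(-25) = 115 + 25 = 140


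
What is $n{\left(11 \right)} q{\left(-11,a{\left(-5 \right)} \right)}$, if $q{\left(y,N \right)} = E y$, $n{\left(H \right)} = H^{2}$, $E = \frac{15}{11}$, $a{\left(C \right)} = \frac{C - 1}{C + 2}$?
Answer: $-1815$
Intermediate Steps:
$a{\left(C \right)} = \frac{-1 + C}{2 + C}$
$E = \frac{15}{11}$ ($E = 15 \cdot \frac{1}{11} = \frac{15}{11} \approx 1.3636$)
$q{\left(y,N \right)} = \frac{15 y}{11}$
$n{\left(11 \right)} q{\left(-11,a{\left(-5 \right)} \right)} = 11^{2} \cdot \frac{15}{11} \left(-11\right) = 121 \left(-15\right) = -1815$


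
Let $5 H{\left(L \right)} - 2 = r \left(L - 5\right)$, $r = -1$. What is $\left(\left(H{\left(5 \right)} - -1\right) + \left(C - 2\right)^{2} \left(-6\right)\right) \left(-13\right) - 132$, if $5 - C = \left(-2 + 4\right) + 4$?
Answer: $\frac{2759}{5} \approx 551.8$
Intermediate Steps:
$C = -1$ ($C = 5 - \left(\left(-2 + 4\right) + 4\right) = 5 - \left(2 + 4\right) = 5 - 6 = -1$)
$H{\left(L \right)} = \frac{7}{5} - \frac{L}{5}$ ($H{\left(L \right)} = \frac{2}{5} + \frac{\left(-1\right) \left(L - 5\right)}{5} = \frac{2}{5} + \frac{\left(-1\right) \left(-5 + L\right)}{5} = \frac{2}{5} + \frac{5 - L}{5} = \frac{2}{5} - \left(-1 + \frac{L}{5}\right) = \frac{7}{5} - \frac{L}{5}$)
$\left(\left(H{\left(5 \right)} - -1\right) + \left(C - 2\right)^{2} \left(-6\right)\right) \left(-13\right) - 132 = \left(\left(\left(\frac{7}{5} - 1\right) - -1\right) + \left(-1 - 2\right)^{2} \left(-6\right)\right) \left(-13\right) - 132 = \left(\left(\left(\frac{7}{5} - 1\right) + 1\right) + \left(-3\right)^{2} \left(-6\right)\right) \left(-13\right) - 132 = \left(\left(\frac{2}{5} + 1\right) + 9 \left(-6\right)\right) \left(-13\right) - 132 = \left(\frac{7}{5} - 54\right) \left(-13\right) - 132 = \left(- \frac{263}{5}\right) \left(-13\right) - 132 = \frac{3419}{5} - 132 = \frac{2759}{5}$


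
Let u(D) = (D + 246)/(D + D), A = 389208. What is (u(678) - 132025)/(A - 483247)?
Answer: 14918748/10626407 ≈ 1.4039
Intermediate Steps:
u(D) = (246 + D)/(2*D) (u(D) = (246 + D)/((2*D)) = (246 + D)*(1/(2*D)) = (246 + D)/(2*D))
(u(678) - 132025)/(A - 483247) = ((½)*(246 + 678)/678 - 132025)/(389208 - 483247) = ((½)*(1/678)*924 - 132025)/(-94039) = (77/113 - 132025)*(-1/94039) = -14918748/113*(-1/94039) = 14918748/10626407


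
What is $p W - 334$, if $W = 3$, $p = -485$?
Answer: $-1789$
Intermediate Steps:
$p W - 334 = \left(-485\right) 3 - 334 = -1455 - 334 = -1789$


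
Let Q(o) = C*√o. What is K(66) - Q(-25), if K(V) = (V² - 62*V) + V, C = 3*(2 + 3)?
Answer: 330 - 75*I ≈ 330.0 - 75.0*I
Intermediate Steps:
C = 15 (C = 3*5 = 15)
K(V) = V² - 61*V
Q(o) = 15*√o
K(66) - Q(-25) = 66*(-61 + 66) - 15*√(-25) = 66*5 - 15*5*I = 330 - 75*I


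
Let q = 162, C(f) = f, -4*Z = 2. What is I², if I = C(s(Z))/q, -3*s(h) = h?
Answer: 1/944784 ≈ 1.0584e-6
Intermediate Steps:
Z = -½ (Z = -¼*2 = -½ ≈ -0.50000)
s(h) = -h/3
I = 1/972 (I = -⅓*(-½)/162 = (⅙)*(1/162) = 1/972 ≈ 0.0010288)
I² = (1/972)² = 1/944784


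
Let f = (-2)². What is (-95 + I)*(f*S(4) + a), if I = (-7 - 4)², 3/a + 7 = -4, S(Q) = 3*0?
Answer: -78/11 ≈ -7.0909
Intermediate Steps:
S(Q) = 0
a = -3/11 (a = 3/(-7 - 4) = 3/(-11) = 3*(-1/11) = -3/11 ≈ -0.27273)
I = 121 (I = (-11)² = 121)
f = 4
(-95 + I)*(f*S(4) + a) = (-95 + 121)*(4*0 - 3/11) = 26*(0 - 3/11) = 26*(-3/11) = -78/11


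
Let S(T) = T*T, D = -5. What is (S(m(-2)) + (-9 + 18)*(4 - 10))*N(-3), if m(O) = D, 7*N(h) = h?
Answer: 87/7 ≈ 12.429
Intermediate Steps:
N(h) = h/7
m(O) = -5
S(T) = T**2
(S(m(-2)) + (-9 + 18)*(4 - 10))*N(-3) = ((-5)**2 + (-9 + 18)*(4 - 10))*((1/7)*(-3)) = (25 + 9*(-6))*(-3/7) = (25 - 54)*(-3/7) = -29*(-3/7) = 87/7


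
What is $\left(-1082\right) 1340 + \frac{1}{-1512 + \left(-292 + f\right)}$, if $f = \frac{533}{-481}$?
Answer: $- \frac{96836035357}{66789} \approx -1.4499 \cdot 10^{6}$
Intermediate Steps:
$f = - \frac{41}{37}$ ($f = 533 \left(- \frac{1}{481}\right) = - \frac{41}{37} \approx -1.1081$)
$\left(-1082\right) 1340 + \frac{1}{-1512 + \left(-292 + f\right)} = \left(-1082\right) 1340 + \frac{1}{-1512 - \frac{10845}{37}} = -1449880 + \frac{1}{-1512 - \frac{10845}{37}} = -1449880 + \frac{1}{- \frac{66789}{37}} = -1449880 - \frac{37}{66789} = - \frac{96836035357}{66789}$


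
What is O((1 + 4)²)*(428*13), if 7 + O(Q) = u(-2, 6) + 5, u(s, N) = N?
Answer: 22256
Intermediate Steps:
O(Q) = 4 (O(Q) = -7 + (6 + 5) = -7 + 11 = 4)
O((1 + 4)²)*(428*13) = 4*(428*13) = 4*5564 = 22256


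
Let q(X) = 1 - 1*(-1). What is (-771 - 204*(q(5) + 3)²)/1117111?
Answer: -5871/1117111 ≈ -0.0052555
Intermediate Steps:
q(X) = 2 (q(X) = 1 + 1 = 2)
(-771 - 204*(q(5) + 3)²)/1117111 = (-771 - 204*(2 + 3)²)/1117111 = (-771 - 204*5²)*(1/1117111) = (-771 - 204*25)*(1/1117111) = (-771 - 5100)*(1/1117111) = -5871*1/1117111 = -5871/1117111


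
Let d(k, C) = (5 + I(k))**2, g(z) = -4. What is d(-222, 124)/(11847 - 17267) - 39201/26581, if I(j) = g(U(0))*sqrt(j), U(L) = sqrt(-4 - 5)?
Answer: -118718233/144069020 + 2*I*sqrt(222)/271 ≈ -0.82404 + 0.10996*I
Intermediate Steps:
U(L) = 3*I (U(L) = sqrt(-9) = 3*I)
I(j) = -4*sqrt(j)
d(k, C) = (5 - 4*sqrt(k))**2
d(-222, 124)/(11847 - 17267) - 39201/26581 = (5 - 4*I*sqrt(222))**2/(11847 - 17267) - 39201/26581 = (5 - 4*I*sqrt(222))**2/(-5420) - 39201*1/26581 = (5 - 4*I*sqrt(222))**2*(-1/5420) - 39201/26581 = -(5 - 4*I*sqrt(222))**2/5420 - 39201/26581 = -39201/26581 - (5 - 4*I*sqrt(222))**2/5420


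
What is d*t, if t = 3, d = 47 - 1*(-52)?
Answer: 297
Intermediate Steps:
d = 99 (d = 47 + 52 = 99)
d*t = 99*3 = 297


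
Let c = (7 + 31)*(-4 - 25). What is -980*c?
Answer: 1079960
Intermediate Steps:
c = -1102 (c = 38*(-29) = -1102)
-980*c = -980*(-1102) = 1079960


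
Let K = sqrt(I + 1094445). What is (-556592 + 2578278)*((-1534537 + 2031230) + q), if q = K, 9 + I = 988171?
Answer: 1004157284398 + 2021686*sqrt(2082607) ≈ 1.0071e+12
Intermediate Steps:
I = 988162 (I = -9 + 988171 = 988162)
K = sqrt(2082607) (K = sqrt(988162 + 1094445) = sqrt(2082607) ≈ 1443.1)
q = sqrt(2082607) ≈ 1443.1
(-556592 + 2578278)*((-1534537 + 2031230) + q) = (-556592 + 2578278)*((-1534537 + 2031230) + sqrt(2082607)) = 2021686*(496693 + sqrt(2082607)) = 1004157284398 + 2021686*sqrt(2082607)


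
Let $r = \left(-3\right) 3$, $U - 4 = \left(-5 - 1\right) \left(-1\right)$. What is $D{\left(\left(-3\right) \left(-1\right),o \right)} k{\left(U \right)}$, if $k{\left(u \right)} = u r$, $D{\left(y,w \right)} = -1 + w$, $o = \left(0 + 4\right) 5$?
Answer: $-1710$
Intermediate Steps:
$U = 10$ ($U = 4 + \left(-5 - 1\right) \left(-1\right) = 4 - -6 = 4 + 6 = 10$)
$o = 20$ ($o = 4 \cdot 5 = 20$)
$r = -9$
$k{\left(u \right)} = - 9 u$ ($k{\left(u \right)} = u \left(-9\right) = - 9 u$)
$D{\left(\left(-3\right) \left(-1\right),o \right)} k{\left(U \right)} = \left(-1 + 20\right) \left(\left(-9\right) 10\right) = 19 \left(-90\right) = -1710$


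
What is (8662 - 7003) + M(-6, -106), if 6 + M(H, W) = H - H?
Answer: 1653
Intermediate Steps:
M(H, W) = -6 (M(H, W) = -6 + (H - H) = -6 + 0 = -6)
(8662 - 7003) + M(-6, -106) = (8662 - 7003) - 6 = 1659 - 6 = 1653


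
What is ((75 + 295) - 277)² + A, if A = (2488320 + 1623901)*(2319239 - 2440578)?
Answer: -498972775270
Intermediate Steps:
A = -498972783919 (A = 4112221*(-121339) = -498972783919)
((75 + 295) - 277)² + A = ((75 + 295) - 277)² - 498972783919 = (370 - 277)² - 498972783919 = 93² - 498972783919 = 8649 - 498972783919 = -498972775270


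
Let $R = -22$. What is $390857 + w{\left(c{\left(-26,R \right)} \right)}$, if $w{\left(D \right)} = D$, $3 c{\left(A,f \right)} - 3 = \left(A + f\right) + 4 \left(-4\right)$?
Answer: $\frac{1172510}{3} \approx 3.9084 \cdot 10^{5}$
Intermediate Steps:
$c{\left(A,f \right)} = - \frac{13}{3} + \frac{A}{3} + \frac{f}{3}$ ($c{\left(A,f \right)} = 1 + \frac{\left(A + f\right) + 4 \left(-4\right)}{3} = 1 + \frac{\left(A + f\right) - 16}{3} = 1 + \frac{-16 + A + f}{3} = 1 + \left(- \frac{16}{3} + \frac{A}{3} + \frac{f}{3}\right) = - \frac{13}{3} + \frac{A}{3} + \frac{f}{3}$)
$390857 + w{\left(c{\left(-26,R \right)} \right)} = 390857 + \left(- \frac{13}{3} + \frac{1}{3} \left(-26\right) + \frac{1}{3} \left(-22\right)\right) = 390857 - \frac{61}{3} = \frac{1172510}{3}$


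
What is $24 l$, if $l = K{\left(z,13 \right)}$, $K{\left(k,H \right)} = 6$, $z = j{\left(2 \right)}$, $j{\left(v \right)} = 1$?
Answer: $144$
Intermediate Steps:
$z = 1$
$l = 6$
$24 l = 24 \cdot 6 = 144$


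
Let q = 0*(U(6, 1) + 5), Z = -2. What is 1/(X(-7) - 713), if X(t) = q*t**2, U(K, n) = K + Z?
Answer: -1/713 ≈ -0.0014025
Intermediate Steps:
U(K, n) = -2 + K (U(K, n) = K - 2 = -2 + K)
q = 0 (q = 0*((-2 + 6) + 5) = 0*(4 + 5) = 0*9 = 0)
X(t) = 0 (X(t) = 0*t**2 = 0)
1/(X(-7) - 713) = 1/(0 - 713) = 1/(-713) = -1/713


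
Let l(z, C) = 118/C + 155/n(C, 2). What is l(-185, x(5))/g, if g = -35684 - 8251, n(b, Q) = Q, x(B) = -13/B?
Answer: -167/228462 ≈ -0.00073097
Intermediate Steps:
l(z, C) = 155/2 + 118/C (l(z, C) = 118/C + 155/2 = 155/2 + 118/C)
g = -43935
l(-185, x(5))/g = (155/2 + 118/((-13/5)))/(-43935) = (155/2 + 118/((-13*1/5)))*(-1/43935) = (155/2 + 118/(-13/5))*(-1/43935) = (155/2 + 118*(-5/13))*(-1/43935) = (155/2 - 590/13)*(-1/43935) = (835/26)*(-1/43935) = -167/228462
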